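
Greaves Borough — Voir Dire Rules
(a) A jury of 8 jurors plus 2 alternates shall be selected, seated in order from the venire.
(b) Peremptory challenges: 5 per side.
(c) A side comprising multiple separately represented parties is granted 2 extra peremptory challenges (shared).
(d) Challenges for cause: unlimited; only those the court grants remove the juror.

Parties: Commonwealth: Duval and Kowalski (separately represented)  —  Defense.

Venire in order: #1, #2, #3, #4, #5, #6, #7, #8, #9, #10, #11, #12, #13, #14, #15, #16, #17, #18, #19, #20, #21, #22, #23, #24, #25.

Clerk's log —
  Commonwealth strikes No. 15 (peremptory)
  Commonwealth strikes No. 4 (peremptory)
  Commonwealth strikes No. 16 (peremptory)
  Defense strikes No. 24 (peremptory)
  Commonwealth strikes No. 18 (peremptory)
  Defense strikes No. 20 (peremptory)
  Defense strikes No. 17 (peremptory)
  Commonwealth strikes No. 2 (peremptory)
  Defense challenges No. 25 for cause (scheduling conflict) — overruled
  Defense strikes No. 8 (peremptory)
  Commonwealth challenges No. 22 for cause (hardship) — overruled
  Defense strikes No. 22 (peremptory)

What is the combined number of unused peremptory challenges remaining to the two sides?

2

Commonwealth allotment: 5 base + 2 multi-party = 7. Defense allotment: 5.
Commonwealth peremptories used: #15, #4, #16, #18, #2 — 5 (the for-cause on #22 doesn't count).
Defense peremptories used: #24, #20, #17, #8, #22 — 5 (the for-cause on #25 doesn't count).
Remaining: (7 − 5) + (5 − 5) = 2.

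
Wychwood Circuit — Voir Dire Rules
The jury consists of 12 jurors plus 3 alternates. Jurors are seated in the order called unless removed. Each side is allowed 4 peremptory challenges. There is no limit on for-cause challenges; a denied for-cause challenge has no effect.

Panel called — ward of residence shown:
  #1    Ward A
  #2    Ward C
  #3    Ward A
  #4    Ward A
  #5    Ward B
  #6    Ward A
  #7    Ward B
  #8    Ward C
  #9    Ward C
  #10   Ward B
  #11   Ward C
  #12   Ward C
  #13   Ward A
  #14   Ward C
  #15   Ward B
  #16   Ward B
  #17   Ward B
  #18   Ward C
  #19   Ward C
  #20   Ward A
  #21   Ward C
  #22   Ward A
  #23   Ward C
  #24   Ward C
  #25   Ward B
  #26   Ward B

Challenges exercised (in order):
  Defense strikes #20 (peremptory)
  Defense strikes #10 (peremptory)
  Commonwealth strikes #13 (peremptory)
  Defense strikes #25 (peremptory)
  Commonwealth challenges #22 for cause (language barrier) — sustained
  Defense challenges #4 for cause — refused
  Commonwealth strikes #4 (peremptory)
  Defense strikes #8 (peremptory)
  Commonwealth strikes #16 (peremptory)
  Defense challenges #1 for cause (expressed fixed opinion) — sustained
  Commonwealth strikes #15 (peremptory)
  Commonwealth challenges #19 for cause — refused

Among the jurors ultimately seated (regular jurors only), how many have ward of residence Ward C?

7

Removed: #1, #4, #8, #10, #13, #15, #16, #20, #22, #25.
Seated jurors 1–12: #2, #3, #5, #6, #7, #9, #11, #12, #14, #17, #18, #19 (alternates #21, #23, #24 not counted).
Of those, in Ward C: #2, #9, #11, #12, #14, #18, #19 → 7.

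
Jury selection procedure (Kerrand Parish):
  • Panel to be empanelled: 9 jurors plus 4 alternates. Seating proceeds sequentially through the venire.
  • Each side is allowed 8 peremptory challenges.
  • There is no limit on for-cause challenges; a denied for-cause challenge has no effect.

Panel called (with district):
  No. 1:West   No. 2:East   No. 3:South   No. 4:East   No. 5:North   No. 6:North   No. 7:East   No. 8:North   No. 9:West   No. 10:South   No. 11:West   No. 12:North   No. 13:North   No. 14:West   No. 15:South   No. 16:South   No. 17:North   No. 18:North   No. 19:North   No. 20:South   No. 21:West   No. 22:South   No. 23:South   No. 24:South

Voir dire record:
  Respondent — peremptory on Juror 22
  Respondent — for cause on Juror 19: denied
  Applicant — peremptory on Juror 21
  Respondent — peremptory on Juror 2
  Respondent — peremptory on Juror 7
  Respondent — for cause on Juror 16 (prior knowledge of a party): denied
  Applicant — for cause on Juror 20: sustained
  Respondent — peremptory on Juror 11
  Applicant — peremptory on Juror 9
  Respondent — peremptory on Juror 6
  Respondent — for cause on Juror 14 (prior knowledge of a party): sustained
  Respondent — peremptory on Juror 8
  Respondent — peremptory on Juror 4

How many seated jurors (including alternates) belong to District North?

6

Removed: #2, #4, #6, #7, #8, #9, #11, #14, #20, #21, #22.
Seated (13 incl. alternates): #1, #3, #5, #10, #12, #13, #15, #16, #17, #18, #19, #23, #24.
Of those, in District North: #5, #12, #13, #17, #18, #19 → 6.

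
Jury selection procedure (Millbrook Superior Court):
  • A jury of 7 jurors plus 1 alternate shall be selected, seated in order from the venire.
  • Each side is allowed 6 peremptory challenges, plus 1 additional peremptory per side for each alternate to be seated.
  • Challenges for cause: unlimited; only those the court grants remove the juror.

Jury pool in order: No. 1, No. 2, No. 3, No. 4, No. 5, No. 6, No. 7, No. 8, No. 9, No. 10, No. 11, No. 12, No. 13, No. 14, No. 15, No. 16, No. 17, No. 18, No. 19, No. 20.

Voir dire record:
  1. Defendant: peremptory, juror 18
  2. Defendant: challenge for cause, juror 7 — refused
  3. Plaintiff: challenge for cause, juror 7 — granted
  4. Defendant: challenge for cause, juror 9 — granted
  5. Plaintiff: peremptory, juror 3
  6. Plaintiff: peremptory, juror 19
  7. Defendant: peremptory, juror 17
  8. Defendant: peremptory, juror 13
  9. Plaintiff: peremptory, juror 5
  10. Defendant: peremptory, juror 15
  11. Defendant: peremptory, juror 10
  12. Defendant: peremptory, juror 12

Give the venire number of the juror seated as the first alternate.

16

Removed: #3, #5, #7, #9, #10, #12, #13, #15, #17, #18, #19.
Filling seats in venire order through position 8: #1, #2, #4, #6, #8, #11, #14, #16.
So alternate 1 is #16.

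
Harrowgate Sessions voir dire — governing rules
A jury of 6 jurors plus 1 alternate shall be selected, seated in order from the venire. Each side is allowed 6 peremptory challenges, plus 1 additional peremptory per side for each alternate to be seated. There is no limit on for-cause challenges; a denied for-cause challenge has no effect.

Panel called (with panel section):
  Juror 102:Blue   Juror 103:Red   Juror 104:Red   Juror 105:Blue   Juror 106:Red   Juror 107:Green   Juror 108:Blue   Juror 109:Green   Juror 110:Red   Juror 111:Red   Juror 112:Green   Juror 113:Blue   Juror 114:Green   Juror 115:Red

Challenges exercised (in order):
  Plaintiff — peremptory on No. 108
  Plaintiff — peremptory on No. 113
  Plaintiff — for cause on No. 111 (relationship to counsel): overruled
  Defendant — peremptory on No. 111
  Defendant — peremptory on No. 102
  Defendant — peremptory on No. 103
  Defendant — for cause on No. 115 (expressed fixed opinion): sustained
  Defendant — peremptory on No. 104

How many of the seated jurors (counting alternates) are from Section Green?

4

Removed: #102, #103, #104, #108, #111, #113, #115.
Seated (7 incl. alternates): #105, #106, #107, #109, #110, #112, #114.
Of those, in Section Green: #107, #109, #112, #114 → 4.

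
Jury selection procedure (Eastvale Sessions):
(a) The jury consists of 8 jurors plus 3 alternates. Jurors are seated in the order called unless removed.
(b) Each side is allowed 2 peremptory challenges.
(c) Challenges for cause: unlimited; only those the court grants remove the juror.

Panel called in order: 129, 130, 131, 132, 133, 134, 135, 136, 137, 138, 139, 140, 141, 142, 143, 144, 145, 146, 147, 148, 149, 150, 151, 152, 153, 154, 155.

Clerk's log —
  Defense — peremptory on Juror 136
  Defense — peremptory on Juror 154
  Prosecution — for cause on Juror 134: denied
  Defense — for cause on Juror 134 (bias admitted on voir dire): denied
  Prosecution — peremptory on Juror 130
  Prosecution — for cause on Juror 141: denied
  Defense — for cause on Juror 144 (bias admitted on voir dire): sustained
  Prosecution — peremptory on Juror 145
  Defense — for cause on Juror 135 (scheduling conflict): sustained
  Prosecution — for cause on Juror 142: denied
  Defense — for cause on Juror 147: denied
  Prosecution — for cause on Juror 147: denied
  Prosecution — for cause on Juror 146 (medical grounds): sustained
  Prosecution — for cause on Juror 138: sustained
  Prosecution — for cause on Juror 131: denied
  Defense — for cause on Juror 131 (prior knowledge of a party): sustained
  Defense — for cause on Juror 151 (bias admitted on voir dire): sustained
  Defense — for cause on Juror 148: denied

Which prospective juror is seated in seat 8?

141

Removed: #130, #131, #135, #136, #138, #144, #145, #146, #151, #154. (#134, #141, #142, #147, #148 stay — for-cause denied.)
Seating in order: seats 1–8 → #129, #132, #133, #134, #137, #139, #140, #141; alternates → #142, #143, #147.
So seat 8 is #141.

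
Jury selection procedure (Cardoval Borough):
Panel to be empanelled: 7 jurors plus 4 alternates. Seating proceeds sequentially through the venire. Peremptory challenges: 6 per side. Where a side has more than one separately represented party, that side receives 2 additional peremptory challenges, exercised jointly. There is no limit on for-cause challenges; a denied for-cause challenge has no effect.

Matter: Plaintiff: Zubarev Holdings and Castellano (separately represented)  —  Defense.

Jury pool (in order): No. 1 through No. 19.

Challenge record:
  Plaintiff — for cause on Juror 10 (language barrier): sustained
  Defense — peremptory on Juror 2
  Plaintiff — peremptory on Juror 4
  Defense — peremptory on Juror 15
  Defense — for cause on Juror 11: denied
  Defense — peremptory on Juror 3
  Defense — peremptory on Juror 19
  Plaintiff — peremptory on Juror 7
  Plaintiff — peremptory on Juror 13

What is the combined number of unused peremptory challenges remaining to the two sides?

7

Plaintiff allotment: 6 base + 2 multi-party = 8. Defense allotment: 6.
Plaintiff peremptories used: #4, #7, #13 — 3 (the for-cause on #10 doesn't count).
Defense peremptories used: #2, #15, #3, #19 — 4 (the for-cause on #11 doesn't count).
Remaining: (8 − 3) + (6 − 4) = 7.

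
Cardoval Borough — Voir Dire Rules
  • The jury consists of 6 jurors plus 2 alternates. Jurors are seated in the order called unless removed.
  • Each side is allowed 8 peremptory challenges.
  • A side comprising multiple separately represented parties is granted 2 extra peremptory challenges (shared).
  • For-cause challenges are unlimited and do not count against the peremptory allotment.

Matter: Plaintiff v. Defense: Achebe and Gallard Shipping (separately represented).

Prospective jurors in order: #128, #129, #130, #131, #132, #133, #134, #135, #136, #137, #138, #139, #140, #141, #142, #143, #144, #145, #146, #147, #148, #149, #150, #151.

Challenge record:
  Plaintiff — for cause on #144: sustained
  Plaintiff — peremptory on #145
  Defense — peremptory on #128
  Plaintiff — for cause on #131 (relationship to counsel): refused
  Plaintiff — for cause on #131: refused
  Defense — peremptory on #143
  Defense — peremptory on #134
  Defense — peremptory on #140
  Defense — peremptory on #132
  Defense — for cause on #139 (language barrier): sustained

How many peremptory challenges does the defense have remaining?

Defense allotment: 8 base + 2 multi-party = 10.
Defense peremptories used: #128, #143, #134, #140, #132 — 5 (the for-cause on #139 doesn't count).
Remaining: 10 − 5 = 5.

5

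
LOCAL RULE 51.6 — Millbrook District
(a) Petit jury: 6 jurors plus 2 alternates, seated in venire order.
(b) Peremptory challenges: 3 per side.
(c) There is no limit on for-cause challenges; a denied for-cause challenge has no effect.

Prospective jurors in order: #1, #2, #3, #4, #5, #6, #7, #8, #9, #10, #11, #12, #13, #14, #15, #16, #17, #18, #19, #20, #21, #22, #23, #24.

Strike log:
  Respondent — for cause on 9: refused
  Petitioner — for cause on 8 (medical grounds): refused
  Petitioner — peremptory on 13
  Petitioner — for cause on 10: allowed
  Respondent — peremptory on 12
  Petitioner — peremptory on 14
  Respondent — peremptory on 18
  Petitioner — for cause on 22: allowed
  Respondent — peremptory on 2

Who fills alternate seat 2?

Removed: #2, #10, #12, #13, #14, #18, #22. (#8, #9 stay — for-cause denied.)
Filling seats in venire order through position 8: #1, #3, #4, #5, #6, #7, #8, #9.
So alternate 2 is #9.

9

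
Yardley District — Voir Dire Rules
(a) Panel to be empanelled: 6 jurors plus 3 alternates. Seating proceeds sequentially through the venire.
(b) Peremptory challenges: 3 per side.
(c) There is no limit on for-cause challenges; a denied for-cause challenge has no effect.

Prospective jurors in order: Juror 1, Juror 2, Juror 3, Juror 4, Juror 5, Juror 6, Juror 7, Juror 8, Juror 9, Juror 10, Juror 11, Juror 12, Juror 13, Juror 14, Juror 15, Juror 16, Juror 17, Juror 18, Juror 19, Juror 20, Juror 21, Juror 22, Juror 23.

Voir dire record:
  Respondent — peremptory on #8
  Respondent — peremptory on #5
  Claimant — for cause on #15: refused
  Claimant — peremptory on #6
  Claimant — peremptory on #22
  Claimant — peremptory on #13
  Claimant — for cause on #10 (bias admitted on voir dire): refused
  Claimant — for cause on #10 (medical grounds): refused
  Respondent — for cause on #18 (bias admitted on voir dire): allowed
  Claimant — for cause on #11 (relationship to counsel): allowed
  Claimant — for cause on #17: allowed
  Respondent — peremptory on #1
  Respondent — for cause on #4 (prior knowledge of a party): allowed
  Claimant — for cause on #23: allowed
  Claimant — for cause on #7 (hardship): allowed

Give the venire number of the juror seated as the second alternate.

16

Removed: #1, #4, #5, #6, #7, #8, #11, #13, #17, #18, #22, #23. (#10, #15 stay — for-cause denied.)
Seating in order: seats 1–6 → #2, #3, #9, #10, #12, #14; alternates → #15, #16, #19.
So alternate 2 is #16.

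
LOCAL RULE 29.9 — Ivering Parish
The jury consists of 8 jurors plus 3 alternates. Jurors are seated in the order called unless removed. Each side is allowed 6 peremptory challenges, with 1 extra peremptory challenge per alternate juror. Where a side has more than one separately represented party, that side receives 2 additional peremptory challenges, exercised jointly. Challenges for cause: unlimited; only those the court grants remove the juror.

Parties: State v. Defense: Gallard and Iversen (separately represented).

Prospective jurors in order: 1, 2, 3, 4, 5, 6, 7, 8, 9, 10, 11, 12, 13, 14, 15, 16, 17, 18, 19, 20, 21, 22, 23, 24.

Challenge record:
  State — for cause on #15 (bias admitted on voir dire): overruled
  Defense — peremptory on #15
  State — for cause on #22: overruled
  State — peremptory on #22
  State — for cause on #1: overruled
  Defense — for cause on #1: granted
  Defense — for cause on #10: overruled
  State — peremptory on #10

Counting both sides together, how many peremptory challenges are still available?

17

State allotment: 6 base + 1 × 3 alternates = 9. Defense allotment: 6 base + 1 × 3 alternates + 2 multi-party = 11.
State peremptories used: #22, #10 — 2 (for-cause on #15, #22, #1 don't count).
Defense peremptories used: #15 — 1 (for-cause on #1, #10 don't count).
Remaining: (9 − 2) + (11 − 1) = 17.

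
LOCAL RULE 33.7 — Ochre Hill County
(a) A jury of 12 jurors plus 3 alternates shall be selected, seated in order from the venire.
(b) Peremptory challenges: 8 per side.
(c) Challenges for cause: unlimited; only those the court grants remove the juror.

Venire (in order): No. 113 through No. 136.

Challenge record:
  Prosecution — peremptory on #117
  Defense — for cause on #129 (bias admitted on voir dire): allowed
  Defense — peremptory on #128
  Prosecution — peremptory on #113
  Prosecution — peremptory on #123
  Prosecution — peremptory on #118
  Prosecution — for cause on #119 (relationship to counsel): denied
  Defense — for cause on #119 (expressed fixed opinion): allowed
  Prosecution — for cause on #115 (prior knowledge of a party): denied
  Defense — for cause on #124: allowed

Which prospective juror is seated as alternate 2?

Removed: #113, #117, #118, #119, #123, #124, #128, #129. (#115 stays — for-cause denied.)
Seating in order: seats 1–12 → #114, #115, #116, #120, #121, #122, #125, #126, #127, #130, #131, #132; alternates → #133, #134, #135.
So alternate 2 is #134.

134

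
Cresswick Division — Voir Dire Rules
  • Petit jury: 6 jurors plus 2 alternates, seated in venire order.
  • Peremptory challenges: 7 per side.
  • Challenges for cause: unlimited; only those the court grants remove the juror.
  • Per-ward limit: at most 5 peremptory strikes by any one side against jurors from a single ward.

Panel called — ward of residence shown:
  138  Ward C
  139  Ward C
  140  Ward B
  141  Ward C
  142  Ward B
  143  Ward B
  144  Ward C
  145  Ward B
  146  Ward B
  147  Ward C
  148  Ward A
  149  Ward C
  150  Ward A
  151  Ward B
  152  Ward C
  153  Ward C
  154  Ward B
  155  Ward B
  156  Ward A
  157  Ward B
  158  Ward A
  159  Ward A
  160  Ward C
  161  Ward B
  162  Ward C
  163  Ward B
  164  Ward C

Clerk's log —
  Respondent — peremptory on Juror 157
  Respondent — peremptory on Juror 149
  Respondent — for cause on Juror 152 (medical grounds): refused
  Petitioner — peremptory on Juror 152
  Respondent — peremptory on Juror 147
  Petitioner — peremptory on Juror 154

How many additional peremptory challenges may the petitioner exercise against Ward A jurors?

5

Petitioner peremptories so far: #152, #154 — 2 of 7 used, 5 left overall.
Against Ward A: none yet — per-ward cap 5 leaves 5.
Binding limit: min(5, 5) = 5.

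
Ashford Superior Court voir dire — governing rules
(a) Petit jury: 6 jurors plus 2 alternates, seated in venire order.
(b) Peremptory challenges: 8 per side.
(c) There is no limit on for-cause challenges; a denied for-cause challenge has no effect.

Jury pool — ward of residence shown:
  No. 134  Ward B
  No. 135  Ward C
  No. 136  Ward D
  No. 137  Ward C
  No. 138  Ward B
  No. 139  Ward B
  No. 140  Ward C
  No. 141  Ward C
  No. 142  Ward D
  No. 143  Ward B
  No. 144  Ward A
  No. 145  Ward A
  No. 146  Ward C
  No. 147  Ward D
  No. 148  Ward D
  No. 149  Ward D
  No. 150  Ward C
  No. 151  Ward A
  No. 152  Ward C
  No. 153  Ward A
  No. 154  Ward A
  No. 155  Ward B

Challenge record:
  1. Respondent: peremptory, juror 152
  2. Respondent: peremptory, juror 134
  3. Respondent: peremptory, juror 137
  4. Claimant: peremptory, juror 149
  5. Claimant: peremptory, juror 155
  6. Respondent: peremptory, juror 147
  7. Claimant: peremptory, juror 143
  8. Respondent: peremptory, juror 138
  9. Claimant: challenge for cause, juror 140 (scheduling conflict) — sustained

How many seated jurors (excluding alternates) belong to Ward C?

2

Removed: #134, #137, #138, #140, #143, #147, #149, #152, #155.
Seated jurors 1–6: #135, #136, #139, #141, #142, #144 (alternates #145, #146 not counted).
Of those, in Ward C: #135, #141 → 2.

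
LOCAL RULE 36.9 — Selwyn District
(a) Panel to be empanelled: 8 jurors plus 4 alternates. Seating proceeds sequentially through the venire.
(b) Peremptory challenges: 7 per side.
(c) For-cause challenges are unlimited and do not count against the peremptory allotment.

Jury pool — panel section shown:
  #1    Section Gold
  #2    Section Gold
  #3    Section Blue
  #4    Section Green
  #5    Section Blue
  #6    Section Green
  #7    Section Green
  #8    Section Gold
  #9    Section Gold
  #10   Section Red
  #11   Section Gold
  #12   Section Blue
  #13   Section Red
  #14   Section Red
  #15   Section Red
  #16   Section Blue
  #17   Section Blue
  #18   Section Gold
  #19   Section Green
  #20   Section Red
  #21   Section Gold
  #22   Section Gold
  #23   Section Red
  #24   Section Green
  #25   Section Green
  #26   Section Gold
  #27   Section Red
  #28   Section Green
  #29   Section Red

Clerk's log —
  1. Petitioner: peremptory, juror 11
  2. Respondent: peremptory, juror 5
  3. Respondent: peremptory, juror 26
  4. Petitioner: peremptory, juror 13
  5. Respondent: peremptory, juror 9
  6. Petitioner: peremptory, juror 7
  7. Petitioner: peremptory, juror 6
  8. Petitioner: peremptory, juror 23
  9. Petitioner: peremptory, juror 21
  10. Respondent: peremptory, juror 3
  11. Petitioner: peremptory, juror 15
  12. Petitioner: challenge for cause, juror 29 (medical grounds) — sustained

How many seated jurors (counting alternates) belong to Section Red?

Removed: #3, #5, #6, #7, #9, #11, #13, #15, #21, #23, #26, #29.
Seated (12 incl. alternates): #1, #2, #4, #8, #10, #12, #14, #16, #17, #18, #19, #20.
Of those, in Section Red: #10, #14, #20 → 3.

3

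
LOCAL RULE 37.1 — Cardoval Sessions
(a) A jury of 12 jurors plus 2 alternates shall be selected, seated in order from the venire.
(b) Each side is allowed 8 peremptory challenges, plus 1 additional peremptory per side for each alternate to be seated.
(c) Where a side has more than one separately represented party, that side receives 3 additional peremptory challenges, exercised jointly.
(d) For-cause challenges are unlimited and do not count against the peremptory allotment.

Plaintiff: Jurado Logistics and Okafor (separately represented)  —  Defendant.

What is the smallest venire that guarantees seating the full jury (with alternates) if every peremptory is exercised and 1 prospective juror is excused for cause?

38

Seats to fill: 12 + 2 alternates = 14.
Peremptories — Plaintiff: 8 + 1×2 + 3 = 13; Defendant: 8 + 1×2 = 10; total 23.
For-cause removals: 1.
Minimum venire: 14 + 23 + 1 = 38.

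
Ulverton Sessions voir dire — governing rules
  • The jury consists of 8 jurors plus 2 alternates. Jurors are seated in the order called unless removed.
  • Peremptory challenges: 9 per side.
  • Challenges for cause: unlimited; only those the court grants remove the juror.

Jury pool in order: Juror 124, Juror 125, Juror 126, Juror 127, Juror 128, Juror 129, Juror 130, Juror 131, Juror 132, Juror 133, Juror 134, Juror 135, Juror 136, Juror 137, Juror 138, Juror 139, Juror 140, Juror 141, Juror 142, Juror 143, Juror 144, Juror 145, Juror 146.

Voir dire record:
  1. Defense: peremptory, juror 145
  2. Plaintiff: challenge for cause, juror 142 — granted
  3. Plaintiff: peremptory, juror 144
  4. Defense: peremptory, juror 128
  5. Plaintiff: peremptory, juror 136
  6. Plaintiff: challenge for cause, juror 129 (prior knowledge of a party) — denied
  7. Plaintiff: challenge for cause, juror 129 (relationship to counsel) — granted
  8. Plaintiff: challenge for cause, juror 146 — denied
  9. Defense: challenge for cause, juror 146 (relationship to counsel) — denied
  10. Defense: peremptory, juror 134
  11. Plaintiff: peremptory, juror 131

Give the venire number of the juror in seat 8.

Removed: #128, #129, #131, #134, #136, #142, #144, #145. (#146 stays — for-cause denied.)
Seating in order: seats 1–8 → #124, #125, #126, #127, #130, #132, #133, #135; alternates → #137, #138.
So seat 8 is #135.

135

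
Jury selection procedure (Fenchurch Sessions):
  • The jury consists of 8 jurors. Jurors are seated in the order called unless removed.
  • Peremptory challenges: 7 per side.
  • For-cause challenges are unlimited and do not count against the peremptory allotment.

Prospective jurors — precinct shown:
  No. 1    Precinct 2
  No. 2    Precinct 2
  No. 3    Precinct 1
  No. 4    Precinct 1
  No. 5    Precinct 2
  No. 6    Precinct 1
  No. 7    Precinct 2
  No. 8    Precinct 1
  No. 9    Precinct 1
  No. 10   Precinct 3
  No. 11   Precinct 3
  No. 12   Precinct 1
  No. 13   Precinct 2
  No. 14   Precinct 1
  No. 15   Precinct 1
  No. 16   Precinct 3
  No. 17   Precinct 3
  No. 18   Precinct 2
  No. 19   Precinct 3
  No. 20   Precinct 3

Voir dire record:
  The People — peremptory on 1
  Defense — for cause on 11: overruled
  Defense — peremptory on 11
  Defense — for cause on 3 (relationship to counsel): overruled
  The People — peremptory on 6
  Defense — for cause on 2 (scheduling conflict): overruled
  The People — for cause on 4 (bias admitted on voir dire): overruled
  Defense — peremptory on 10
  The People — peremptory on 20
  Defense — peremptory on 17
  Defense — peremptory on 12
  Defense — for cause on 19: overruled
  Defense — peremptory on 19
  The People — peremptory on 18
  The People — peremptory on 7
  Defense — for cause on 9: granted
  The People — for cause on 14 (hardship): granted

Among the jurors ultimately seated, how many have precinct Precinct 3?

Removed: #1, #6, #7, #9, #10, #11, #12, #14, #17, #18, #19, #20.
Seated jurors 1–8: #2, #3, #4, #5, #8, #13, #15, #16.
Of those, in Precinct 3: #16 → 1.

1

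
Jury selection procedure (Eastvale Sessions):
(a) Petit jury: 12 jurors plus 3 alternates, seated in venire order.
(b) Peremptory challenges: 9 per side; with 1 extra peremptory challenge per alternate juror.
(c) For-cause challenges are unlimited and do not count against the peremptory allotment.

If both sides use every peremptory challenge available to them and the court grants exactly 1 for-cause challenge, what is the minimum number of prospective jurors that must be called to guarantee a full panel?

Seats to fill: 12 + 3 alternates = 15.
Peremptories: 9 + 1×3 = 12 per side × 2 sides = 24.
For-cause removals: 1.
Minimum venire: 15 + 24 + 1 = 40.

40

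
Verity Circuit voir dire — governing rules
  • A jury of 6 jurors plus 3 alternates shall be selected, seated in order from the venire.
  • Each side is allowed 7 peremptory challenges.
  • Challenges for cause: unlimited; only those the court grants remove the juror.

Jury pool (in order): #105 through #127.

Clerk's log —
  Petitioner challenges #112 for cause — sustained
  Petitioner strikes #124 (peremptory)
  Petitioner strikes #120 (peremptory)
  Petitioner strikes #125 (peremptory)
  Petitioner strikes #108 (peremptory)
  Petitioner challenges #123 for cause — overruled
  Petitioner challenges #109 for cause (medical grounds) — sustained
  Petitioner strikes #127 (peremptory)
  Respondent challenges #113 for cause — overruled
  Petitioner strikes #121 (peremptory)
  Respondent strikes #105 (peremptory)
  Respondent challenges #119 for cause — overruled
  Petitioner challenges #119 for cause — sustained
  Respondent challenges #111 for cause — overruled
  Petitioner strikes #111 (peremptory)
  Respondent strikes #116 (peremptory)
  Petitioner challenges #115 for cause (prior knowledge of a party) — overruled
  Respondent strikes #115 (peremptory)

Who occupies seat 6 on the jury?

Removed: #105, #108, #109, #111, #112, #115, #116, #119, #120, #121, #124, #125, #127. (#113, #123 stay — for-cause denied.)
Filling seats in venire order through position 6: #106, #107, #110, #113, #114, #117.
So seat 6 is #117.

117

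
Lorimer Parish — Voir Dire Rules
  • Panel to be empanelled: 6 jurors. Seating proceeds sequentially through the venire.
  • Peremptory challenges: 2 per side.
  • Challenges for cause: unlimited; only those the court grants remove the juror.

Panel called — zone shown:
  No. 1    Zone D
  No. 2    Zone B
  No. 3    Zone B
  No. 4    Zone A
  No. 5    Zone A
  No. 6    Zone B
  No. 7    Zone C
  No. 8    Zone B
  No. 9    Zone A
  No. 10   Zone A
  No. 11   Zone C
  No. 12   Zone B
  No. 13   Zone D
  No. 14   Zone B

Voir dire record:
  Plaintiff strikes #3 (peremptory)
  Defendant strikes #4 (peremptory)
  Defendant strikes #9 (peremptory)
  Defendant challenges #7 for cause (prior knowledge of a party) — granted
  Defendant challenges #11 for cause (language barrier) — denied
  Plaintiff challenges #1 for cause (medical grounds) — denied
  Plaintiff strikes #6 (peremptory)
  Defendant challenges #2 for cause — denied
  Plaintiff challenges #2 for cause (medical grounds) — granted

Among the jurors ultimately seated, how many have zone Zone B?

2

Removed: #2, #3, #4, #6, #7, #9.
Seated jurors 1–6: #1, #5, #8, #10, #11, #12.
Of those, in Zone B: #8, #12 → 2.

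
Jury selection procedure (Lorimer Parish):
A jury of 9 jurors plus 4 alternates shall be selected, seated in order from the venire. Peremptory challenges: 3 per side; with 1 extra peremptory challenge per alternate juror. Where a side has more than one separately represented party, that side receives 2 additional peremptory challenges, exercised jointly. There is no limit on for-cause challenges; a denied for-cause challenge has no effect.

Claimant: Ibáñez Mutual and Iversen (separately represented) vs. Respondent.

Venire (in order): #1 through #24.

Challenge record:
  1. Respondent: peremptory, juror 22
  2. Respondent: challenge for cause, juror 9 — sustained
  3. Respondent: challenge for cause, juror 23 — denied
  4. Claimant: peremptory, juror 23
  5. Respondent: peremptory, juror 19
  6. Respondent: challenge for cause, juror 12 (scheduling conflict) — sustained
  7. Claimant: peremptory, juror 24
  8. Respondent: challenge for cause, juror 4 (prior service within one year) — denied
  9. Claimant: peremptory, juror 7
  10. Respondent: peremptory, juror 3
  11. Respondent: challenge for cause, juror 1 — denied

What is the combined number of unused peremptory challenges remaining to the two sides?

10

Claimant allotment: 3 base + 1 × 4 alternates + 2 multi-party = 9. Respondent allotment: 3 base + 1 × 4 alternates = 7.
Claimant peremptories used: #23, #24, #7 — 3.
Respondent peremptories used: #22, #19, #3 — 3 (for-cause on #9, #23, #12, #4, #1 don't count).
Remaining: (9 − 3) + (7 − 3) = 10.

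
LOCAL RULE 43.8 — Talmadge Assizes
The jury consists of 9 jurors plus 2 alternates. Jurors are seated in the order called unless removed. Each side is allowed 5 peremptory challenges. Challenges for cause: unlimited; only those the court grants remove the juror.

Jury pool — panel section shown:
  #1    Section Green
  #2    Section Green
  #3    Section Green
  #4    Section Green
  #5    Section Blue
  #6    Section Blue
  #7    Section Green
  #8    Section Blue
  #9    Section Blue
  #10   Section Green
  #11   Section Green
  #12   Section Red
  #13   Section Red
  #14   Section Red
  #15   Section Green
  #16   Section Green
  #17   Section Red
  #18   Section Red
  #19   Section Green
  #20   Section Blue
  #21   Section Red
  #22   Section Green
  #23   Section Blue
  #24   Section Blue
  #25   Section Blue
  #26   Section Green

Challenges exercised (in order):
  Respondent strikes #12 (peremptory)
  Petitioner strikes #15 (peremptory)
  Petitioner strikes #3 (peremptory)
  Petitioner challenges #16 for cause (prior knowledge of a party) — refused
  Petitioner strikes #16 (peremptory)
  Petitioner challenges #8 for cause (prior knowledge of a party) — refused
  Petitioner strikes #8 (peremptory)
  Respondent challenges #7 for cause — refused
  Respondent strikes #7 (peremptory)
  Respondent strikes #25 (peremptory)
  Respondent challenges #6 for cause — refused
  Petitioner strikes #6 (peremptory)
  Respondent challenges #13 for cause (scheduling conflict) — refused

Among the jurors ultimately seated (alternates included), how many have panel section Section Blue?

2

Removed: #3, #6, #7, #8, #12, #15, #16, #25.
Seated (11 incl. alternates): #1, #2, #4, #5, #9, #10, #11, #13, #14, #17, #18.
Of those, in Section Blue: #5, #9 → 2.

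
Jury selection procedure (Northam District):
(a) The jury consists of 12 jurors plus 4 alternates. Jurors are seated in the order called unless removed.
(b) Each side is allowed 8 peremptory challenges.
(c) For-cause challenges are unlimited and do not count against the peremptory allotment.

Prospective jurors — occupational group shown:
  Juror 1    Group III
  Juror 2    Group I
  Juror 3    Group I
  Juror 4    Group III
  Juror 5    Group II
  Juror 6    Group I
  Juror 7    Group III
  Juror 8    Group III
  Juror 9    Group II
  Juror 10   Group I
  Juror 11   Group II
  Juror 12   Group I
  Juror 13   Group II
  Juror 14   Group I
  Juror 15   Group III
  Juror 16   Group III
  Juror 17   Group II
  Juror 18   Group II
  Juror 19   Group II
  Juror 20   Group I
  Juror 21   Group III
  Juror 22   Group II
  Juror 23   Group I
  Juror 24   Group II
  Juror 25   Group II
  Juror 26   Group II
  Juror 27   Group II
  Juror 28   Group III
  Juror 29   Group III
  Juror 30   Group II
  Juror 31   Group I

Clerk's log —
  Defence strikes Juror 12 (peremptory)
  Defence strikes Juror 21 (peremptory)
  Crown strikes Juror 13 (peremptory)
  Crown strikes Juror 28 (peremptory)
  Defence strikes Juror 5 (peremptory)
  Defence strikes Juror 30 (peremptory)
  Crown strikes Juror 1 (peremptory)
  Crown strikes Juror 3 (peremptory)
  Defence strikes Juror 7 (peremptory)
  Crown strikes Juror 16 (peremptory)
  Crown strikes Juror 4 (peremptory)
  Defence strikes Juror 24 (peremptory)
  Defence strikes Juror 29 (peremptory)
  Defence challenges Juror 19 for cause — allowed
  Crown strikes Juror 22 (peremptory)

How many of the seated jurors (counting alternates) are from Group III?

Removed: #1, #3, #4, #5, #7, #12, #13, #16, #19, #21, #22, #24, #28, #29, #30.
Seated (16 incl. alternates): #2, #6, #8, #9, #10, #11, #14, #15, #17, #18, #20, #23, #25, #26, #27, #31.
Of those, in Group III: #8, #15 → 2.

2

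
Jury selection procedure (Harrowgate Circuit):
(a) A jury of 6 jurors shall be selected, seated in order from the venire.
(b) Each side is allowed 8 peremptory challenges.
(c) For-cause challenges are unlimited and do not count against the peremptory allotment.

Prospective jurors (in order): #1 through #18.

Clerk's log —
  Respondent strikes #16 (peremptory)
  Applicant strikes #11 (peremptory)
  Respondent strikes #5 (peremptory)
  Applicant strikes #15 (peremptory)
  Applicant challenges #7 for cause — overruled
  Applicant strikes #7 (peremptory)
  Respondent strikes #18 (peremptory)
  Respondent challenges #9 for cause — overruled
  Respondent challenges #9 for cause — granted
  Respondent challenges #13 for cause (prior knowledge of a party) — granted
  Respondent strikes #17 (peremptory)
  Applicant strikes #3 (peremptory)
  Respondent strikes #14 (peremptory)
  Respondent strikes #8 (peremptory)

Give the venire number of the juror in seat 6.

Removed: #3, #5, #7, #8, #9, #11, #13, #14, #15, #16, #17, #18.
Filling seats in venire order through position 6: #1, #2, #4, #6, #10, #12.
So seat 6 is #12.

12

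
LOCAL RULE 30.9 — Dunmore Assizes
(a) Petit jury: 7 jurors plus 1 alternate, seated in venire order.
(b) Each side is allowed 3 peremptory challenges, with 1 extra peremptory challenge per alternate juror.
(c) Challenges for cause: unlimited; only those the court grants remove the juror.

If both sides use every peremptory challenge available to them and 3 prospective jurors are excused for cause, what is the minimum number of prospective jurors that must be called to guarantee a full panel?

Seats to fill: 7 + 1 alternates = 8.
Peremptories: 3 + 1×1 = 4 per side × 2 sides = 8.
For-cause removals: 3.
Minimum venire: 8 + 8 + 3 = 19.

19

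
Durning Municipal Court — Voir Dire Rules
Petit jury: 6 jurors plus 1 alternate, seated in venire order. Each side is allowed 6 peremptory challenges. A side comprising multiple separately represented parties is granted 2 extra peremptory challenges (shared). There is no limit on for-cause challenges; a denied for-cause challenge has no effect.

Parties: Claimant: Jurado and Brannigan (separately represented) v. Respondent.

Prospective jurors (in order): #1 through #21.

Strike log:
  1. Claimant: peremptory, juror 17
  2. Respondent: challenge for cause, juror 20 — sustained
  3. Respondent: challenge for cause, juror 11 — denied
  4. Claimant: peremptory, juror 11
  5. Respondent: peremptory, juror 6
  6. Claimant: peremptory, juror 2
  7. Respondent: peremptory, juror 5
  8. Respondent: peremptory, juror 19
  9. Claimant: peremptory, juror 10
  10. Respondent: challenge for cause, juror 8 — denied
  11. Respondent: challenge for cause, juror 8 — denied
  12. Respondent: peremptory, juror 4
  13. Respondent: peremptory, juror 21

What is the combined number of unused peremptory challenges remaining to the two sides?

5

Claimant allotment: 6 base + 2 multi-party = 8. Respondent allotment: 6.
Claimant peremptories used: #17, #11, #2, #10 — 4.
Respondent peremptories used: #6, #5, #19, #4, #21 — 5 (for-cause on #20, #11, #8, #8 don't count).
Remaining: (8 − 4) + (6 − 5) = 5.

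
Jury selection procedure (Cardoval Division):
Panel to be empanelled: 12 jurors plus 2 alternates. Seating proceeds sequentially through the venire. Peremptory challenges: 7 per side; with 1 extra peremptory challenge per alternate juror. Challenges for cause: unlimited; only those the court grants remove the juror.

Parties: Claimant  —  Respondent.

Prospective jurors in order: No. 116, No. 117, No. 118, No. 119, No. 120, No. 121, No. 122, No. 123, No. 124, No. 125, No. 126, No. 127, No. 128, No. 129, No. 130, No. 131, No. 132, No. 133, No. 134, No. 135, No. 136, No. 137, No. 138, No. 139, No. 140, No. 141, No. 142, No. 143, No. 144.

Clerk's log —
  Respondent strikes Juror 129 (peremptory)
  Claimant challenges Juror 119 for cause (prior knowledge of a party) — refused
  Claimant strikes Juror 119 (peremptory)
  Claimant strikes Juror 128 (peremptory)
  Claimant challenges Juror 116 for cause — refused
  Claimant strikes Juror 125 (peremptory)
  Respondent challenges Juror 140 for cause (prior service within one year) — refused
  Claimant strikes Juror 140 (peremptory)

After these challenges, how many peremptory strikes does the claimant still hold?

Claimant allotment: 7 base + 1 × 2 alternates = 9.
Claimant peremptories used: #119, #128, #125, #140 — 4 (for-cause on #119, #116 don't count).
Remaining: 9 − 4 = 5.

5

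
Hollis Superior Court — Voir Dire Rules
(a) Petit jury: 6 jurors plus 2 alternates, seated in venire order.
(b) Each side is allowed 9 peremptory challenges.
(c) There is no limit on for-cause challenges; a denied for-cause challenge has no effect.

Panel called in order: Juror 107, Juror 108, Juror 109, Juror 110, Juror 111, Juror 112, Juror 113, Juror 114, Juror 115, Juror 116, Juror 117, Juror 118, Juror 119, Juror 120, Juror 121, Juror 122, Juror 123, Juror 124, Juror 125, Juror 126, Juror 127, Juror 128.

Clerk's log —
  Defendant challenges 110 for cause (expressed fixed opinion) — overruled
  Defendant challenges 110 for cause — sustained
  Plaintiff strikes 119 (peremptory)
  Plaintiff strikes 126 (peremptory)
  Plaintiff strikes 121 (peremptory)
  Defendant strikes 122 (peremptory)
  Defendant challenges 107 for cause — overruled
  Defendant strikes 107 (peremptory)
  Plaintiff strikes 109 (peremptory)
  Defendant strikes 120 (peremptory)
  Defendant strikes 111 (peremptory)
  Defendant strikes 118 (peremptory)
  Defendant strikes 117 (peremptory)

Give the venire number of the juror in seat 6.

Removed: #107, #109, #110, #111, #117, #118, #119, #120, #121, #122, #126.
Seating in order: seats 1–6 → #108, #112, #113, #114, #115, #116; alternates → #123, #124.
So seat 6 is #116.

116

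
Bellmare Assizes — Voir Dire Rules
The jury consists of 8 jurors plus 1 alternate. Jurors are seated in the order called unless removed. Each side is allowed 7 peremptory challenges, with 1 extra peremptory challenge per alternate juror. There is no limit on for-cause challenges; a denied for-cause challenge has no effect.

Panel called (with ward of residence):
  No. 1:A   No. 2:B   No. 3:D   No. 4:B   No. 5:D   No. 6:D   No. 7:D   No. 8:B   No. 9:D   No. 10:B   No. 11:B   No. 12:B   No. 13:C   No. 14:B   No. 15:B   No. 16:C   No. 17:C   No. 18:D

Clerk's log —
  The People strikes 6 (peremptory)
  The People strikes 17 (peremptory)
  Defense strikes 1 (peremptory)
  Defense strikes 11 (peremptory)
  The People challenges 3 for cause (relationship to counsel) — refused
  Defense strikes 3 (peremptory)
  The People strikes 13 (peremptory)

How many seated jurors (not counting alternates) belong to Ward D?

3

Removed: #1, #3, #6, #11, #13, #17.
Seated jurors 1–8: #2, #4, #5, #7, #8, #9, #10, #12 (alternates #14 not counted).
Of those, in Ward D: #5, #7, #9 → 3.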